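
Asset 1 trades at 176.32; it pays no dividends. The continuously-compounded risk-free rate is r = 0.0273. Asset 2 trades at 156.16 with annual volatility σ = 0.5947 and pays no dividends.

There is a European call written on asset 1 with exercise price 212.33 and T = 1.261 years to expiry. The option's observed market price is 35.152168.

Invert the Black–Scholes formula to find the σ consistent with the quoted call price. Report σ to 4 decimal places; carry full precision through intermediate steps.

sigma = 0.5750

At σ = 0.5750 the Black–Scholes value reproduces the quote:
σ√T = 0.575·√1.261 = 0.645692
d₁ = (ln(S/K) + (r+σ²/2)T) / (σ√T) = (ln(176.32/212.33) + (0.0273+0.575²/2)·1.261) / 0.645692 = (-0.185841 + 0.242884) / 0.645692 = 0.088344
d₂ = d₁ − σ√T = 0.088344 − 0.645692 = -0.557348
e^{−rT} = 0.966161
N(d₁) = 0.535198,  N(d₂) = 0.288645
V = S·N(d₁) − K·e^{−rT}·N(d₂) = 94.366198 − 59.214031 = 35.152168 (the quoted price), and the Black–Scholes price is strictly increasing in σ, so σ is unique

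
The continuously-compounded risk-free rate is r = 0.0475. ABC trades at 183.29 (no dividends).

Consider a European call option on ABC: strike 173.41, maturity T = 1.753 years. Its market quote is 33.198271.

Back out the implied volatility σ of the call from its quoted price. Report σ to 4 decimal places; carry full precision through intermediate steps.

At σ = 0.2111 the Black–Scholes value reproduces the quote:
σ√T = 0.2111·√1.753 = 0.279498
d₁ = (ln(S/K) + (r+σ²/2)T) / (σ√T) = (ln(183.29/173.41) + (0.0475+0.2111²/2)·1.753) / 0.279498 = (0.055411 + 0.122327) / 0.279498 = 0.635918
d₂ = d₁ − σ√T = 0.635918 − 0.279498 = 0.356420
e^{−rT} = 0.920105
N(d₁) = 0.737585,  N(d₂) = 0.639237
V = S·N(d₁) − K·e^{−rT}·N(d₂) = 135.191969 − 101.993698 = 33.198271 (the quoted price), and the Black–Scholes price is strictly increasing in σ, so σ is unique

sigma = 0.2111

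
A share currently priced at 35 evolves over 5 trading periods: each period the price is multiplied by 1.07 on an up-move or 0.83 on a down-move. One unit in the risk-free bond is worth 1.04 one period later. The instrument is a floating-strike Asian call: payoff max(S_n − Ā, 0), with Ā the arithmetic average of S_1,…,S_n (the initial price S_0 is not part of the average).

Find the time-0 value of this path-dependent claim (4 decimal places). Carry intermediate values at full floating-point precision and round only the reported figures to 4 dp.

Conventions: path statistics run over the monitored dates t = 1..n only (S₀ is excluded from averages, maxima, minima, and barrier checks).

Set p* = 0.8750 (from d < R < u); the path-dependent value is the discounted p*-expectation over all price paths.
Enumerate all 2^5 = 32 price paths (U = up ×1.07, D = down ×0.83); each path with k up-moves has probability p*^k·(1−p*)^(5−k).
DDDDD: Ā=20.7142, payoff=0.0000, prob=0.000031
UDDDD: Ā=26.7039, payoff=0.0000, prob=0.000214
DUDDD: Ā=25.0239, payoff=0.0000, prob=0.000214
UUDDD: Ā=32.2597, payoff=0.0000, prob=0.001495
DDUDD: Ā=23.6295, payoff=0.0000, prob=0.000214
UDUDD: Ā=30.4621, payoff=0.0000, prob=0.001495
DUUDD: Ā=28.7821, payoff=0.0000, prob=0.001495
UUUDD: Ā=37.1046, payoff=0.0000, prob=0.010468
DDDUD: Ā=22.4721, payoff=0.0000, prob=0.000214
UDDUD: Ā=28.9701, payoff=0.0000, prob=0.001495
DUDUD: Ā=27.2901, payoff=0.0000, prob=0.001495
UUDUD: Ā=35.1812, payoff=0.0000, prob=0.010468
DDUUD: Ā=25.8957, payoff=0.0000, prob=0.001495
UDUUD: Ā=33.3836, payoff=0.0000, prob=0.010468
DUUUD: Ā=31.7036, payoff=0.0000, prob=0.010468
UUUUD: Ā=40.8709, payoff=0.0000, prob=0.073273
DDDDU: Ā=21.5115, payoff=0.0000, prob=0.000214
UDDDU: Ā=27.7317, payoff=0.0000, prob=0.001495
DUDDU: Ā=26.0517, payoff=0.0000, prob=0.001495
UUDDU: Ā=33.5847, payoff=0.0000, prob=0.010468
DDUDU: Ā=24.6573, payoff=0.0000, prob=0.001495
UDUDU: Ā=31.7871, payoff=0.0000, prob=0.010468
DUUDU: Ā=30.1071, payoff=0.0000, prob=0.010468
UUUDU: Ā=38.8128, payoff=0.0000, prob=0.073273
DDDUU: Ā=23.5000, payoff=0.0000, prob=0.001495
UDDUU: Ā=30.2951, payoff=0.0000, prob=0.010468
DUDUU: Ā=28.6151, payoff=0.9225, prob=0.010468
UUDUU: Ā=36.8894, payoff=1.1892, prob=0.073273
DDUUU: Ā=27.2207, payoff=2.3169, prob=0.010468
UDUUU: Ā=35.0918, payoff=2.9868, prob=0.073273
DUUUU: Ā=33.4118, payoff=4.6668, prob=0.073273
UUUUU: Ā=43.0730, payoff=6.0163, prob=0.512909
Price = Σ prob·payoff / R^5 = 3.767652 / 1.216653 = 3.0967

price = 3.0967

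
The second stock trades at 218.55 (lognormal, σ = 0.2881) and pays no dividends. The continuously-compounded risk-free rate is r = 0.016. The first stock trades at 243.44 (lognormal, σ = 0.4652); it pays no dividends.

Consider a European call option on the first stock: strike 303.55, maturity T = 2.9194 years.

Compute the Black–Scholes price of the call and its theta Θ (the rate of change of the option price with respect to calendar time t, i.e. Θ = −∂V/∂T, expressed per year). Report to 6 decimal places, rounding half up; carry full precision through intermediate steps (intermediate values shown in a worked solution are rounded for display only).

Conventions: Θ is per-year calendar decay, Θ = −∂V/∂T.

σ√T = 0.4652·√2.9194 = 0.794852
d₁ = (ln(S/K) + (r+σ²/2)T) / (σ√T) = (ln(243.44/303.55) + (0.016+0.4652²/2)·2.9194) / 0.794852 = (-0.220676 + 0.362606) / 0.794852 = 0.178561
d₂ = d₁ − σ√T = 0.178561 − 0.794852 = -0.616291
e^{−rT} = 0.954364
N(d₁) = 0.570859,  N(d₂) = 0.268851
Call price V = S·N(d₁) − K·e^{−rT}·N(d₂) = 138.969878 − 77.885400 = 61.084477
φ(d₁) = (1/√(2π))·e^{−d₁²/2} = 0.392633
Θ = −S·φ(d₁)·σ/(2√T) − r·K·e^{−rT}·N(d₂) = −13.011920 − 1.246166 = -14.258086

price = 61.084477
Θ = -14.258086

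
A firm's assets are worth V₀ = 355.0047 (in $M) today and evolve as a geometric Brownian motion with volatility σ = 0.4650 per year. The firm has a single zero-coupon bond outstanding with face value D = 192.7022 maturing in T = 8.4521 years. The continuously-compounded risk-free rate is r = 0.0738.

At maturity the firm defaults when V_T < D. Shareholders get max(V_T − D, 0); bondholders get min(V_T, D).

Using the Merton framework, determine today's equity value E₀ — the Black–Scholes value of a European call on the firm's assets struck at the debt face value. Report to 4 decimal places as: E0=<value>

E0=273.7980

Work the structural quantities from V₀ = 355.0047 against face 192.7022:
d₁ = [ln(V₀/D) + (r + σ²/2)T] / (σ√T)
   = [ln(355.0047/192.7022) + (0.0738 + 0.5·0.4650²)·8.4521] / (0.4650·√8.4521)
   = [0.610985 + 1.537543] / 1.351871 = 1.589299
d₂ = d₁ − σ√T = 1.589299 − 1.351871 = 0.237428
N(d₁) = 0.944004,  N(d₂) = 0.593838,  e^(−rT) = 0.535923
E₀ = V₀·N(d₁) − D·e^(−rT)·N(d₂)
   = 355.0047·0.944004 − 192.7022·0.535923·0.593838 = 273.797997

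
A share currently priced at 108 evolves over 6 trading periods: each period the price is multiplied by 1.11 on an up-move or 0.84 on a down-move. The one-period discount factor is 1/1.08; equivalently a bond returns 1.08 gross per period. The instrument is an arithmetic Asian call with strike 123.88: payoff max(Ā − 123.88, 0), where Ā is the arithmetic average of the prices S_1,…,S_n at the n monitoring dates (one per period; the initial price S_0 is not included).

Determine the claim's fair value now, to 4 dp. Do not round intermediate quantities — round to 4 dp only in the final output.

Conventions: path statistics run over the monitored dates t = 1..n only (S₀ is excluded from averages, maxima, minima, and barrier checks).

Under the martingale measure an up-move has probability p* = 0.8889; value the claim as the probability-weighted average of per-path payoffs, discounted 6 periods at R = 1.08.
Enumerate all 2^6 = 64 price paths (U = up ×1.11, D = down ×0.84); each path with k up-moves has probability p*^k·(1−p*)^(6−k).
DDDDDD: Ā=61.3023, payoff=0.0000, prob=0.000002
UDDDDD: Ā=81.0067, payoff=0.0000, prob=0.000015
DUDDDD: Ā=76.1467, payoff=0.0000, prob=0.000015
UUDDDD: Ā=100.6224, payoff=0.0000, prob=0.000120
DDUDDD: Ā=72.0643, payoff=0.0000, prob=0.000015
UDUDDD: Ā=95.2278, payoff=0.0000, prob=0.000120
DUUDDD: Ā=90.3678, payoff=0.0000, prob=0.000120
UUUDDD: Ā=119.4146, payoff=0.0000, prob=0.000963
DDDUDD: Ā=68.6350, payoff=0.0000, prob=0.000015
UDDUDD: Ā=90.6963, payoff=0.0000, prob=0.000120
DUDUDD: Ā=85.8363, payoff=0.0000, prob=0.000120
UUDUDD: Ā=113.4265, payoff=0.0000, prob=0.000963
DDUUDD: Ā=81.7539, payoff=0.0000, prob=0.000120
UDUUDD: Ā=108.0319, payoff=0.0000, prob=0.000963
DUUUDD: Ā=103.1719, payoff=0.0000, prob=0.000963
UUUUDD: Ā=136.3344, payoff=12.4544, prob=0.007707
DDDDUD: Ā=65.7545, payoff=0.0000, prob=0.000015
UDDDUD: Ā=86.8899, payoff=0.0000, prob=0.000120
DUDDUD: Ā=82.0299, payoff=0.0000, prob=0.000120
UUDDUD: Ā=108.3966, payoff=0.0000, prob=0.000963
DDUDUD: Ā=77.9475, payoff=0.0000, prob=0.000120
UDUDUD: Ā=103.0020, payoff=0.0000, prob=0.000963
DUUDUD: Ā=98.1420, payoff=0.0000, prob=0.000963
UUUDUD: Ā=129.6877, payoff=5.8077, prob=0.007707
DDDUUD: Ā=74.5183, payoff=0.0000, prob=0.000120
UDDUUD: Ā=98.4706, payoff=0.0000, prob=0.000963
DUDUUD: Ā=93.6106, payoff=0.0000, prob=0.000963
UUDUUD: Ā=123.6997, payoff=0.0000, prob=0.007707
DDUUUD: Ā=89.5282, payoff=0.0000, prob=0.000963
UDUUUD: Ā=118.3051, payoff=0.0000, prob=0.007707
DUUUUD: Ā=113.4451, payoff=0.0000, prob=0.007707
UUUUUD: Ā=149.9096, payoff=26.0296, prob=0.061659
DDDDDU: Ā=63.3348, payoff=0.0000, prob=0.000015
UDDDDU: Ā=83.6925, payoff=0.0000, prob=0.000120
DUDDDU: Ā=78.8325, payoff=0.0000, prob=0.000120
UUDDDU: Ā=104.1715, payoff=0.0000, prob=0.000963
DDUDDU: Ā=74.7501, payoff=0.0000, prob=0.000120
UDUDDU: Ā=98.7769, payoff=0.0000, prob=0.000963
DUUDDU: Ā=93.9169, payoff=0.0000, prob=0.000963
UUUDDU: Ā=124.1045, payoff=0.2245, prob=0.007707
DDDUDU: Ā=71.3209, payoff=0.0000, prob=0.000120
UDDUDU: Ā=94.2454, payoff=0.0000, prob=0.000963
DUDUDU: Ā=89.3854, payoff=0.0000, prob=0.000963
UUDUDU: Ā=118.1164, payoff=0.0000, prob=0.007707
DDUUDU: Ā=85.3030, payoff=0.0000, prob=0.000963
UDUUDU: Ā=112.7218, payoff=0.0000, prob=0.007707
DUUUDU: Ā=107.8618, payoff=0.0000, prob=0.007707
UUUUDU: Ā=142.5317, payoff=18.6517, prob=0.061659
DDDDUU: Ā=68.4403, payoff=0.0000, prob=0.000120
UDDDUU: Ā=90.4390, payoff=0.0000, prob=0.000963
DUDDUU: Ā=85.5790, payoff=0.0000, prob=0.000963
UUDDUU: Ā=113.0865, payoff=0.0000, prob=0.007707
DDUDUU: Ā=81.4966, payoff=0.0000, prob=0.000963
UDUDUU: Ā=107.6919, payoff=0.0000, prob=0.007707
DUUDUU: Ā=102.8319, payoff=0.0000, prob=0.007707
UUUDUU: Ā=135.8850, payoff=12.0050, prob=0.061659
DDDUUU: Ā=78.0674, payoff=0.0000, prob=0.000963
UDDUUU: Ā=103.1605, payoff=0.0000, prob=0.007707
DUDUUU: Ā=98.3005, payoff=0.0000, prob=0.007707
UUDUUU: Ā=129.8970, payoff=6.0170, prob=0.061659
DDUUUU: Ā=94.2181, payoff=0.0000, prob=0.007707
UDUUUU: Ā=124.5024, payoff=0.6224, prob=0.061659
DUUUUU: Ā=119.6424, payoff=0.0000, prob=0.061659
UUUUUU: Ā=158.0989, payoff=34.2189, prob=0.493270
Price = Σ prob·payoff / R^6 = 20.926253 / 1.586874 = 13.1871

price = 13.1871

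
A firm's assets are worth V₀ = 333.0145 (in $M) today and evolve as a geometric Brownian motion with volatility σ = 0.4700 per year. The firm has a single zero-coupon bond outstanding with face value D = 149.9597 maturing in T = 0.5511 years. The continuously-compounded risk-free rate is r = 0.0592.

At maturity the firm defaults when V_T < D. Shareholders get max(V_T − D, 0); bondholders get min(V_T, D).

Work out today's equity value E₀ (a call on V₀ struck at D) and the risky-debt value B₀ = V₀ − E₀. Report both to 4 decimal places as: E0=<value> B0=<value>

E0=188.0871 B0=144.9274

Work the structural quantities from V₀ = 333.0145 against face 149.9597:
d₁ = [ln(V₀/D) + (r + σ²/2)T] / (σ√T)
   = [ln(333.0145/149.9597) + (0.0592 + 0.5·0.4700²)·0.5511] / (0.4700·√0.5511)
   = [0.797819 + 0.093494] / 0.348910 = 2.554568
d₂ = d₁ − σ√T = 2.554568 − 0.348910 = 2.205658
N(d₁) = 0.994684,  N(d₂) = 0.986296,  e^(−rT) = 0.967901
E₀ = V₀·N(d₁) − D·e^(−rT)·N(d₂)
   = 333.0145·0.994684 − 149.9597·0.967901·0.986296 = 188.087085
B₀ = V₀ − E₀ = 333.0145 − 188.087085 = 144.927415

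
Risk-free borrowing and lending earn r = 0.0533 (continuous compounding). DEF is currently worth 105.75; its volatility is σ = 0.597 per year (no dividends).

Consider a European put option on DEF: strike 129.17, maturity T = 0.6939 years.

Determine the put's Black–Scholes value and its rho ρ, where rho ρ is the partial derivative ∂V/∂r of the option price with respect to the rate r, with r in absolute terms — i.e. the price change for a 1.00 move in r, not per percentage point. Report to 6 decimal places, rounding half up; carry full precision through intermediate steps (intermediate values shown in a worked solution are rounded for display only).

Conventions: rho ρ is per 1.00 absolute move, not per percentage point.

price = 33.146729
ρ = -62.007995

σ√T = 0.597·√0.6939 = 0.497305
d₁ = (ln(S/K) + (r+σ²/2)T) / (σ√T) = (ln(105.75/129.17) + (0.0533+0.597²/2)·0.6939) / 0.497305 = (-0.200052 + 0.160641) / 0.497305 = -0.079248
d₂ = d₁ − σ√T = -0.079248 − 0.497305 = -0.576553
e^{−rT} = 0.963691
N(−d₁) = 0.531582,  N(−d₂) = 0.717879
Put price V = K·e^{−rT}·N(−d₂) − S·N(−d₁) = 89.361572 − 56.214843 = 33.146729
ρ = −K·T·e^{−rT}·N(−d₂) = -62.007995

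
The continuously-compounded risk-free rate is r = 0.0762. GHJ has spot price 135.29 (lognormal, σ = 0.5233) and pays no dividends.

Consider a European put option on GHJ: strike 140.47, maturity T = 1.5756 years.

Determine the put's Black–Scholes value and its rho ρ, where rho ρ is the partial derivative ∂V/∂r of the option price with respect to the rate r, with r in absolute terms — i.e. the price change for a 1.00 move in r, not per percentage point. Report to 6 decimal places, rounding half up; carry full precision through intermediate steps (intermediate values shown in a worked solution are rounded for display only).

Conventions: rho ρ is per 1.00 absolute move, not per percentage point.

σ√T = 0.5233·√1.5756 = 0.656861
d₁ = (ln(S/K) + (r+σ²/2)T) / (σ√T) = (ln(135.29/140.47) + (0.0762+0.5233²/2)·1.5756) / 0.656861 = (-0.037573 + 0.335794) / 0.656861 = 0.454009
d₂ = d₁ − σ√T = 0.454009 − 0.656861 = -0.202853
e^{−rT} = 0.886867
N(−d₁) = 0.324911,  N(−d₂) = 0.580375
Put price V = K·e^{−rT}·N(−d₂) − S·N(−d₁) = 72.302028 − 43.957244 = 28.344784
ρ = −K·T·e^{−rT}·N(−d₂) = -113.919075

price = 28.344784
ρ = -113.919075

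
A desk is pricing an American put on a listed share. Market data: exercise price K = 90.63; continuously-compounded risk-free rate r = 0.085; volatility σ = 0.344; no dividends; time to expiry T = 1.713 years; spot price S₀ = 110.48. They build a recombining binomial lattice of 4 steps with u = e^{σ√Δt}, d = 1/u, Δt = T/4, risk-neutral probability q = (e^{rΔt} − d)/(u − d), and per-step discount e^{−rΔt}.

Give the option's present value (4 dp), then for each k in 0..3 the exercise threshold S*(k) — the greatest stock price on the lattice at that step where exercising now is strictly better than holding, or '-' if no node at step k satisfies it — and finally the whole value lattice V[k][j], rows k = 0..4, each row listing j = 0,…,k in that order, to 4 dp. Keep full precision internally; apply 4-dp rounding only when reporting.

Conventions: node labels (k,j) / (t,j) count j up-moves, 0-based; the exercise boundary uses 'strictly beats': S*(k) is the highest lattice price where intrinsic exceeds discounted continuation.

price = 6.2325
boundary = - - - 56.2320
tree:
6.2325
11.4824 1.9336
20.4183 4.2271 0.0000
34.3980 9.2408 0.0000 0.0000
45.7331 20.2012 0.0000 0.0000 0.0000

Δt=0.42825  u=1.25247  d=0.79842  q=0.52561  discount=0.96425
step 4 (expiry): payoffs max(K−S,0) = 45.7331 20.2012 0.0000 0.0000 0.0000
step 3: (k=3,j=0): S=56.2320, K−S=34.3980, hold=31.1583 ⇒ V=34.3980 exercise | (k=3,j=1): S=88.2098, K−S=2.4202, hold=9.2408 ⇒ V=9.2408 continue | (k=3,j=2): S=138.3727, K−S=0.0000, hold=0.0000 ⇒ V=0.0000 continue | (k=3,j=3): S=217.0621, K−S=0.0000, hold=0.0000 ⇒ V=0.0000 continue  boundary S*=56.2320
step 2: (k=2,j=0): S=70.4288, K−S=20.2012, hold=20.4183 ⇒ V=20.4183 continue | (k=2,j=1): S=110.4800, K−S=0.0000, hold=4.2271 ⇒ V=4.2271 continue | (k=2,j=2): S=173.3075, K−S=0.0000, hold=0.0000 ⇒ V=0.0000 continue  boundary S*=-
step 1: (k=1,j=0): S=88.2098, K−S=2.4202, hold=11.4824 ⇒ V=11.4824 continue | (k=1,j=1): S=138.3727, K−S=0.0000, hold=1.9336 ⇒ V=1.9336 continue  boundary S*=-
step 0: (k=0,j=0): S=110.4800, K−S=0.0000, hold=6.2325 ⇒ V=6.2325 continue  boundary S*=-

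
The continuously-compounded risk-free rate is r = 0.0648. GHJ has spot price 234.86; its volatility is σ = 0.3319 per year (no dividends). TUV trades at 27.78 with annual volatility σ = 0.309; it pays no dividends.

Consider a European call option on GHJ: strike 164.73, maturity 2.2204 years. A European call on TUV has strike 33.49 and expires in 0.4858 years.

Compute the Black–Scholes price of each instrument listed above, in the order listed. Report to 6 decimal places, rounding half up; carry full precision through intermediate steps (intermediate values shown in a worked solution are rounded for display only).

price(GHJ call K=164.73) = 99.489257
price(TUV call K=33.49) = 0.887398

[GHJ call K=164.73]
σ√T = 0.3319·√2.2204 = 0.494564
d₁ = (ln(S/K) + (r+σ²/2)T) / (σ√T) = (ln(234.86/164.73) + (0.0648+0.3319²/2)·2.2204) / 0.494564 = (0.354682 + 0.266179) / 0.494564 = 1.255369
d₂ = d₁ − σ√T = 1.255369 − 0.494564 = 0.760804
e^{−rT} = 0.865990
N(d₁) = 0.895328,  N(d₂) = 0.776613
price = S·N(d₁) − K·e^{−rT}·N(d₂) = 210.276626 − 110.787370 = 99.489257
[TUV call K=33.49]
σ√T = 0.309·√0.4858 = 0.215371
d₁ = (ln(S/K) + (r+σ²/2)T) / (σ√T) = (ln(27.78/33.49) + (0.0648+0.309²/2)·0.4858) / 0.215371 = (-0.186931 + 0.054672) / 0.215371 = -0.614096
d₂ = d₁ − σ√T = -0.614096 − 0.215371 = -0.829467
e^{−rT} = 0.969010
N(d₁) = 0.269576,  N(d₂) = 0.203420
price = S·N(d₁) − K·e^{−rT}·N(d₂) = 7.488824 − 6.601426 = 0.887398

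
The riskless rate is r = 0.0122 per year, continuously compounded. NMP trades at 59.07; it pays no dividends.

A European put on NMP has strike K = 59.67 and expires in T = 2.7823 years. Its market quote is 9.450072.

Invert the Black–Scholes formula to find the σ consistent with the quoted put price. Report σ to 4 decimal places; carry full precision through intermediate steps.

sigma = 0.2629

At σ = 0.2629 the Black–Scholes value reproduces the quote:
σ√T = 0.2629·√2.7823 = 0.438523
d₁ = (ln(S/K) + (r+σ²/2)T) / (σ√T) = (ln(59.07/59.67) + (0.0122+0.2629²/2)·2.7823) / 0.438523 = (-0.010106 + 0.130095) / 0.438523 = 0.273621
d₂ = d₁ − σ√T = 0.273621 − 0.438523 = -0.164902
e^{−rT} = 0.966626
N(−d₁) = 0.392188,  N(−d₂) = 0.565490
V = K·e^{−rT}·N(−d₂) − S·N(−d₁) = 32.616614 − 23.166542 = 9.450072 (matching the quote); vega is positive throughout, so no other σ reproduces this price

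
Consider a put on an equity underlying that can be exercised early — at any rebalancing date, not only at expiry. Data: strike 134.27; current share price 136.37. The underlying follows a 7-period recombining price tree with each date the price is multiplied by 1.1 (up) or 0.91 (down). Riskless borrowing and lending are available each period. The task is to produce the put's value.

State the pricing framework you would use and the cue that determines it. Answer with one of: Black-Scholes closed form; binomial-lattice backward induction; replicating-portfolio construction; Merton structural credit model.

Key observation: an American put (K = 134.27, S₀ = 136.37) on a 7-date tree has no closed form — the optimal stopping decision is embedded and must be resolved recursively from expiry.

framework: binomial-lattice backward induction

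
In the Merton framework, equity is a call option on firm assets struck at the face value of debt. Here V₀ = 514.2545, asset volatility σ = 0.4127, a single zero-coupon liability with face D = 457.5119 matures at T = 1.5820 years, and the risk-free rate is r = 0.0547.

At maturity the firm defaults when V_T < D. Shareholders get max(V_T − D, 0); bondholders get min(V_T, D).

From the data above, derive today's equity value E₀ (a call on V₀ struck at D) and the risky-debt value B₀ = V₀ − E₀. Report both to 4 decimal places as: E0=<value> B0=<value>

With assets at 514.2545 and a single debt payment of 457.5119 at 1.5820 years:
d₁ = [ln(V₀/D) + (r + σ²/2)T] / (σ√T)
   = [ln(514.2545/457.5119) + (0.0547 + 0.5·0.4127²)·1.5820] / (0.4127·√1.5820)
   = [0.116915 + 0.221260] / 0.519084 = 0.651484
d₂ = d₁ − σ√T = 0.651484 − 0.519084 = 0.132400
N(d₁) = 0.742633,  N(d₂) = 0.552666,  e^(−rT) = 0.917103
E₀ = V₀·N(d₁) − D·e^(−rT)·N(d₂)
   = 514.2545·0.742633 − 457.5119·0.917103·0.552666 = 150.011650
B₀ = V₀ − E₀ = 514.2545 − 150.011650 = 364.242850

E0=150.0117 B0=364.2428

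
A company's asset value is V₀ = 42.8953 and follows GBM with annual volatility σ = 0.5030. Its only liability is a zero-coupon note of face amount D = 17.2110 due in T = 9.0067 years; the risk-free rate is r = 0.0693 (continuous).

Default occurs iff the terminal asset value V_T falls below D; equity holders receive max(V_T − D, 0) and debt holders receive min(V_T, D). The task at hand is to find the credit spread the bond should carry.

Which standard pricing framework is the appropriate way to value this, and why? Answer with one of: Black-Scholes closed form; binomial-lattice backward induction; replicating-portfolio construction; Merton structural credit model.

framework: Merton structural credit model

Key observation: with the firm-asset dynamics (V₀ = 42.8953) and a single zero-coupon liability of face 17.2110 given, debt value, spread, and default probability all derive from the option view of the balance sheet.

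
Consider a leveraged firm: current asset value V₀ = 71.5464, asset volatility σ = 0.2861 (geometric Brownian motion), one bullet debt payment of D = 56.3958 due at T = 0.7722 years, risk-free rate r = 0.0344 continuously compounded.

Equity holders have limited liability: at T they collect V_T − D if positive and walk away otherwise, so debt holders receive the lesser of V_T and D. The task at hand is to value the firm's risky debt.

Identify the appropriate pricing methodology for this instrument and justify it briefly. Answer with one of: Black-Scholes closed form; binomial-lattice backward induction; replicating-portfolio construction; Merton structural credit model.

Key observation: with the firm-asset dynamics (V₀ = 71.5464) and a single zero-coupon liability of face 56.3958 given, debt value, spread, and default probability all derive from the option view of the balance sheet.

framework: Merton structural credit model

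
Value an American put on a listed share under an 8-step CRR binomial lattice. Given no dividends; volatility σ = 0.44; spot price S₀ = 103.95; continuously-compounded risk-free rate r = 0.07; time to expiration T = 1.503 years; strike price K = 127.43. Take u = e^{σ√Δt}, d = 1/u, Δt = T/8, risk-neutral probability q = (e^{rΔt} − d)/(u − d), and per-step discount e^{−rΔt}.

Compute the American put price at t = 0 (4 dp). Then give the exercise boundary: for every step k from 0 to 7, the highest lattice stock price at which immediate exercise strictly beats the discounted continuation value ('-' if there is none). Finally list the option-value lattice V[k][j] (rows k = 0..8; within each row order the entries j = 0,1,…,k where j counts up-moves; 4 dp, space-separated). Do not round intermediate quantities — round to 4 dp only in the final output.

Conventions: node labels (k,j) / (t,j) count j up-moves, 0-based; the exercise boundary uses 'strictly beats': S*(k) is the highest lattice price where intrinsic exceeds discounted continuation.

Δt=0.18787  u=1.21012  d=0.82637  q=0.48696  discount=0.98693
step 8 (expiry): payoffs max(K−S,0) = 104.8248 94.3273 78.9551 56.4443 23.4800 0.0000 0.0000 0.0000 0.0000
step 7: (k=7,j=0): S=27.3550, K−S=100.0750, hold=98.4101 ⇒ V=100.0750 exercise | (k=7,j=1): S=40.0581, K−S=87.3719, hold=85.7070 ⇒ V=87.3719 exercise | (k=7,j=2): S=58.6602, K−S=68.7698, hold=67.1049 ⇒ V=68.7698 exercise | (k=7,j=3): S=85.9009, K−S=41.5291, hold=39.8642 ⇒ V=41.5291 exercise | (k=7,j=4): S=125.7915, K−S=1.6385, hold=11.8888 ⇒ V=11.8888 continue | (k=7,j=5): S=184.2066, K−S=0.0000, hold=0.0000 ⇒ V=0.0000 continue | (k=7,j=6): S=269.7485, K−S=0.0000, hold=0.0000 ⇒ V=0.0000 continue | (k=7,j=7): S=395.0144, K−S=0.0000, hold=0.0000 ⇒ V=0.0000 continue  boundary S*=85.9009
step 6: (k=6,j=0): S=33.1027, K−S=94.3273, hold=92.6624 ⇒ V=94.3273 exercise | (k=6,j=1): S=48.4749, K−S=78.9551, hold=77.2902 ⇒ V=78.9551 exercise | (k=6,j=2): S=70.9857, K−S=56.4443, hold=54.7794 ⇒ V=56.4443 exercise | (k=6,j=3): S=103.9500, K−S=23.4800, hold=26.7414 ⇒ V=26.7414 continue | (k=6,j=4): S=152.2223, K−S=0.0000, hold=6.0197 ⇒ V=6.0197 continue | (k=6,j=5): S=222.9113, K−S=0.0000, hold=0.0000 ⇒ V=0.0000 continue | (k=6,j=6): S=326.4269, K−S=0.0000, hold=0.0000 ⇒ V=0.0000 continue  boundary S*=70.9857
step 5: (k=5,j=0): S=40.0581, K−S=87.3719, hold=85.7070 ⇒ V=87.3719 exercise | (k=5,j=1): S=58.6602, K−S=68.7698, hold=67.1049 ⇒ V=68.7698 exercise | (k=5,j=2): S=85.9009, K−S=41.5291, hold=41.4317 ⇒ V=41.5291 exercise | (k=5,j=3): S=125.7915, K−S=1.6385, hold=16.4332 ⇒ V=16.4332 continue | (k=5,j=4): S=184.2066, K−S=0.0000, hold=3.0480 ⇒ V=3.0480 continue | (k=5,j=5): S=269.7485, K−S=0.0000, hold=0.0000 ⇒ V=0.0000 continue  boundary S*=85.9009
step 4: (k=4,j=0): S=48.4749, K−S=78.9551, hold=77.2902 ⇒ V=78.9551 exercise | (k=4,j=1): S=70.9857, K−S=56.4443, hold=54.7794 ⇒ V=56.4443 exercise | (k=4,j=2): S=103.9500, K−S=23.4800, hold=28.9254 ⇒ V=28.9254 continue | (k=4,j=3): S=152.2223, K−S=0.0000, hold=9.7856 ⇒ V=9.7856 continue | (k=4,j=4): S=222.9113, K−S=0.0000, hold=1.5433 ⇒ V=1.5433 continue  boundary S*=70.9857
step 3: (k=3,j=0): S=58.6602, K−S=68.7698, hold=67.1049 ⇒ V=68.7698 exercise | (k=3,j=1): S=85.9009, K−S=41.5291, hold=42.4813 ⇒ V=42.4813 continue | (k=3,j=2): S=125.7915, K−S=1.6385, hold=19.3489 ⇒ V=19.3489 continue | (k=3,j=3): S=184.2066, K−S=0.0000, hold=5.6965 ⇒ V=5.6965 continue  boundary S*=58.6602
step 2: (k=2,j=0): S=70.9857, K−S=56.4443, hold=55.2371 ⇒ V=56.4443 exercise | (k=2,j=1): S=103.9500, K−S=23.4800, hold=30.8089 ⇒ V=30.8089 continue | (k=2,j=2): S=152.2223, K−S=0.0000, hold=12.5348 ⇒ V=12.5348 continue  boundary S*=70.9857
step 1: (k=1,j=0): S=85.9009, K−S=41.5291, hold=43.3865 ⇒ V=43.3865 continue | (k=1,j=1): S=125.7915, K−S=1.6385, hold=21.6238 ⇒ V=21.6238 continue  boundary S*=-
step 0: (k=0,j=0): S=103.9500, K−S=23.4800, hold=32.3605 ⇒ V=32.3605 continue  boundary S*=-

price = 32.3605
boundary = - - 70.9857 58.6602 70.9857 85.9009 70.9857 85.9009
tree:
32.3605
43.3865 21.6238
56.4443 30.8089 12.5348
68.7698 42.4813 19.3489 5.6965
78.9551 56.4443 28.9254 9.7856 1.5433
87.3719 68.7698 41.5291 16.4332 3.0480 0.0000
94.3273 78.9551 56.4443 26.7414 6.0197 0.0000 0.0000
100.0750 87.3719 68.7698 41.5291 11.8888 0.0000 0.0000 0.0000
104.8248 94.3273 78.9551 56.4443 23.4800 0.0000 0.0000 0.0000 0.0000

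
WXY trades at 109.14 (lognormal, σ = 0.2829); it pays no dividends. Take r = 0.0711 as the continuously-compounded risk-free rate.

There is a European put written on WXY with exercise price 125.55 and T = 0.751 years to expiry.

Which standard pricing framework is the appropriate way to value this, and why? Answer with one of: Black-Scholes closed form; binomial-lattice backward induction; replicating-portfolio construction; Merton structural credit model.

Key observation: everything needed for the exact continuous-time valuation of the European put on WXY (strike 125.55) is given, and no feature rules the closed form out.

framework: Black-Scholes closed form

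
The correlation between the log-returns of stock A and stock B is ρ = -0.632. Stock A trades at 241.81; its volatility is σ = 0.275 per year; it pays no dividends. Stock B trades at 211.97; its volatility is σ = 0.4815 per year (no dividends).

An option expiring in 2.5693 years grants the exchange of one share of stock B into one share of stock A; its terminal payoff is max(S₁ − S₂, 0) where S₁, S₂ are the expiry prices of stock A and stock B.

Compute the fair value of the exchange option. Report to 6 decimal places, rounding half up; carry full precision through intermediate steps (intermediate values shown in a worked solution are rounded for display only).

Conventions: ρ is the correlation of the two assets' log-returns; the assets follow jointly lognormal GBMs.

σ_eff = √(σ₁² + σ₂² − 2ρσ₁σ₂) = √(0.275² + 0.4815² − 2·-0.632·0.275·0.4815) = 0.689084
d₁ = (ln(S₁/S₂) + (q₂ − q₁ + σ_eff²/2)T) / (σ_eff√T) = (ln(241.81/211.97) + (0.0 − 0.0 + 0.237418)·2.5693) / 1.104535 = 0.671510
d₂ = d₁ − σ_eff√T = 0.671510 − 1.104535 = -0.433025
N(d₁) = 0.749052,  N(d₂) = 0.332498
V = S₁·e^{−q₁T}·N(d₁) − S₂·e^{−q₂T}·N(d₂) = 181.128306 − 70.479662 = 110.648644
Key observation: the rate r is irrelevant here: denominating values in stock B turns the exchange into a ratio option on S₁/S₂, and discounting at r drops out.

exchange price = 110.648644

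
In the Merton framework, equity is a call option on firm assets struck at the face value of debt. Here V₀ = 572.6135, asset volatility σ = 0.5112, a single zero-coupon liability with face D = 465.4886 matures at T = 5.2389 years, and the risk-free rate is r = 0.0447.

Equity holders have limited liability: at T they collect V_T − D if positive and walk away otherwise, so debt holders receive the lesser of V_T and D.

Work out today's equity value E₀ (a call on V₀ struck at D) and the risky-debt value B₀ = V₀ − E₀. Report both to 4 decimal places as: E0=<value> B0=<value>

With assets at 572.6135 and a single debt payment of 465.4886 at 5.2389 years:
d₁ = [ln(V₀/D) + (r + σ²/2)T] / (σ√T)
   = [ln(572.6135/465.4886) + (0.0447 + 0.5·0.5112²)·5.2389] / (0.5112·√5.2389)
   = [0.207123 + 0.918708] / 1.170067 = 0.962193
d₂ = d₁ − σ√T = 0.962193 − 1.170067 = -0.207874
N(d₁) = 0.832024,  N(d₂) = 0.417664,  e^(−rT) = 0.791220
E₀ = V₀·N(d₁) − D·e^(−rT)·N(d₂)
   = 572.6135·0.832024 − 465.4886·0.791220·0.417664 = 322.600833
B₀ = V₀ − E₀ = 572.6135 − 322.600833 = 250.012667

E0=322.6008 B0=250.0127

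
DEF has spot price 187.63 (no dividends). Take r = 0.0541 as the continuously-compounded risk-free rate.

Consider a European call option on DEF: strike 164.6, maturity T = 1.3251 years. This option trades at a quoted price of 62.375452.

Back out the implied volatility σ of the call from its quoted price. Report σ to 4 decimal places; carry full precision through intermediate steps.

At σ = 0.5608 the Black–Scholes value reproduces the quote:
σ√T = 0.5608·√1.3251 = 0.645554
d₁ = (ln(S/K) + (r+σ²/2)T) / (σ√T) = (ln(187.63/164.6) + (0.0541+0.5608²/2)·1.3251) / 0.645554 = (0.130954 + 0.280058) / 0.645554 = 0.636680
d₂ = d₁ − σ√T = 0.636680 − 0.645554 = -0.008873
e^{−rT} = 0.930821
N(d₁) = 0.737833,  N(d₂) = 0.496460
V = S·N(d₁) − K·e^{−rT}·N(d₂) = 138.439692 − 76.064240 = 62.375452 (the quoted price), and the Black–Scholes price is strictly increasing in σ, so σ is unique

sigma = 0.5608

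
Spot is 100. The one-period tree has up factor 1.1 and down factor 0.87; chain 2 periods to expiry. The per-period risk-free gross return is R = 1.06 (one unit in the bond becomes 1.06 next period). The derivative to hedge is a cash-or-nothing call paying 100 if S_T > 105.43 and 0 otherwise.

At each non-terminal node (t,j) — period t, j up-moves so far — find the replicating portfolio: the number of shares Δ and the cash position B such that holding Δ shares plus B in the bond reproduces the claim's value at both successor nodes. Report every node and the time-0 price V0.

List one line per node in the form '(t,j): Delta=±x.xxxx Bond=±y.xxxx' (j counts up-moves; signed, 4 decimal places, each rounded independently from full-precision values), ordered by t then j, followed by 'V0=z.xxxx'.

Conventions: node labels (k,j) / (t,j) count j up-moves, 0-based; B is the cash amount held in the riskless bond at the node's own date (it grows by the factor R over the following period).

No-arbitrage ⇒ martingale measure with p* = (R−d)/(u−d) = 0.8261.
At maturity the claim pays: V(2,0)=0.0000, V(2,1)=0.0000, V(2,2)=100.0000
  t=1,j=0: stock 87.0000 → up 95.7000 (V=0.0000), down 75.6900 (V=0.0000). Price 0.0000; hedge Δ=0.0000, bond B=0.0000.
  t=1,j=1: stock 110.0000 → up 121.0000 (V=100.0000), down 95.7000 (V=0.0000). Price 77.9327; hedge Δ=3.9526, bond B=-356.8499.
  t=0,j=0: stock 100.0000 → up 110.0000 (V=77.9327), down 87.0000 (V=0.0000). Price 60.7351; hedge Δ=3.3884, bond B=-278.1029.
Verification: the root portfolio costs Δ(0,0)·S0 + B(0,0) = 60.7351, matching V0.

(0,0): Delta=3.3884 Bond=-278.1029
(1,0): Delta=0.0000 Bond=0.0000
(1,1): Delta=3.9526 Bond=-356.8499
V0=60.7351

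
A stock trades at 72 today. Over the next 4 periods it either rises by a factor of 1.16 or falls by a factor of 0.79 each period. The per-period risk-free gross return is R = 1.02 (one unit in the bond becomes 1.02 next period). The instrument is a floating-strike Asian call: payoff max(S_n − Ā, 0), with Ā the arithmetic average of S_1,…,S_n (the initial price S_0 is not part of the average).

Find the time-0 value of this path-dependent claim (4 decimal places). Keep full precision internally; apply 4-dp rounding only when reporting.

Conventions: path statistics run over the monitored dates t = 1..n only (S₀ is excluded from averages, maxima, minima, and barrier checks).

price = 6.2722

Risk-neutral up-probability p* = (R−d)/(u−d) = (1.02−0.79)/(1.16−0.79) = 0.6216; the claim prices as the p*-weighted sum of path payoffs discounted by R^4.
Enumerate all 2^4 = 16 price paths (U = up ×1.16, D = down ×0.79); each path with k up-moves has probability p*^k·(1−p*)^(4−k).
DDDD: Ā=41.3395, payoff=0.0000, prob=0.020498
UDDD: Ā=60.7011, payoff=0.0000, prob=0.033675
DUDD: Ā=54.0411, payoff=0.0000, prob=0.033675
UUDD: Ā=79.3514, payoff=0.0000, prob=0.055323
DDUD: Ā=48.7797, payoff=0.0000, prob=0.033675
UDUD: Ā=71.6258, payoff=0.0000, prob=0.055323
DUUD: Ā=64.9658, payoff=0.0000, prob=0.055323
UUUD: Ā=95.3929, payoff=0.0000, prob=0.090888
DDDU: Ā=44.6232, payoff=0.0000, prob=0.033675
UDDU: Ā=65.5226, payoff=0.0000, prob=0.055323
DUDU: Ā=58.8626, payoff=1.6022, prob=0.055323
UUDU: Ā=86.4312, payoff=2.3526, prob=0.090888
DDUU: Ā=53.6012, payoff=6.8636, prob=0.055323
UDUU: Ā=78.7056, payoff=10.0782, prob=0.090888
DUUU: Ā=72.0456, payoff=16.7382, prob=0.090888
UUUU: Ā=105.7884, payoff=24.5776, prob=0.149315
Price = Σ prob·payoff / R^4 = 6.789263 / 1.082432 = 6.2722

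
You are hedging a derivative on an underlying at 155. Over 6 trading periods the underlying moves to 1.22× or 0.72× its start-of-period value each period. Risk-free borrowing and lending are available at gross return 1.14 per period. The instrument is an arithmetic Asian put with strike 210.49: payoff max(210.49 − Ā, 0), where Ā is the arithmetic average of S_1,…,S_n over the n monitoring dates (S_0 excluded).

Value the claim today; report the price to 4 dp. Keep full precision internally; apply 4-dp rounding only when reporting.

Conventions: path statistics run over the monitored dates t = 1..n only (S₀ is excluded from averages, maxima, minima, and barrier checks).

price = 6.1977

With p* = (R−d)/(u−d) = 0.8400, sum probability × payoff across the paths and divide by R^6.
Enumerate all 2^6 = 64 price paths (U = up ×1.22, D = down ×0.72); each path with k up-moves has probability p*^k·(1−p*)^(6−k).
DDDDDD: Ā=57.1741, payoff=153.3159, prob=0.000017
UDDDDD: Ā=96.8784, payoff=113.6116, prob=0.000088
DUDDDD: Ā=83.9617, payoff=126.5283, prob=0.000088
UUDDDD: Ā=142.2685, payoff=68.2215, prob=0.000462
DDUDDD: Ā=74.6617, payoff=135.8283, prob=0.000088
UDUDDD: Ā=126.5102, payoff=83.9798, prob=0.000462
DUUDDD: Ā=113.5935, payoff=96.8965, prob=0.000462
UUUDDD: Ā=192.4779, payoff=18.0121, prob=0.002428
DDDUDD: Ā=67.9657, payoff=142.5243, prob=0.000088
UDDUDD: Ā=115.1642, payoff=95.3258, prob=0.000462
DUDUDD: Ā=102.2475, payoff=108.2425, prob=0.000462
UUDUDD: Ā=173.2527, payoff=37.2373, prob=0.002428
DDUUDD: Ā=92.9475, payoff=117.5425, prob=0.000462
UDUUDD: Ā=157.4944, payoff=52.9956, prob=0.002428
DUUUDD: Ā=144.5777, payoff=65.9123, prob=0.002428
UUUUDD: Ā=244.9789, payoff=0.0000, prob=0.012746
DDDDUD: Ā=63.1446, payoff=147.3454, prob=0.000088
UDDDUD: Ā=106.9950, payoff=103.4950, prob=0.000462
DUDDUD: Ā=94.0784, payoff=116.4116, prob=0.000462
UUDDUD: Ā=159.4106, payoff=51.0794, prob=0.002428
DDUDUD: Ā=84.7784, payoff=125.7116, prob=0.000462
UDUDUD: Ā=143.6522, payoff=66.8378, prob=0.002428
DUUDUD: Ā=130.7356, payoff=79.7544, prob=0.002428
UUUDUD: Ā=221.5242, payoff=0.0000, prob=0.012746
DDDUUD: Ā=78.0824, payoff=132.4076, prob=0.000462
UDDUUD: Ā=132.3062, payoff=78.1838, prob=0.002428
DUDUUD: Ā=119.3896, payoff=91.1004, prob=0.002428
UUDUUD: Ā=202.2990, payoff=8.1910, prob=0.012746
DDUUUD: Ā=110.0896, payoff=100.4004, prob=0.002428
UDUUUD: Ā=186.5407, payoff=23.9493, prob=0.012746
DUUUUD: Ā=173.6240, payoff=36.8660, prob=0.012746
UUUUUD: Ā=294.1962, payoff=0.0000, prob=0.066914
DDDDDU: Ā=59.6734, payoff=150.8166, prob=0.000088
UDDDDU: Ā=101.1133, payoff=109.3767, prob=0.000462
DUDDDU: Ā=88.1966, payoff=122.2934, prob=0.000462
UUDDDU: Ā=149.4442, payoff=61.0458, prob=0.002428
DDUDDU: Ā=78.8966, payoff=131.5934, prob=0.000462
UDUDDU: Ā=133.6859, payoff=76.8041, prob=0.002428
DUUDDU: Ā=120.7692, payoff=89.7208, prob=0.002428
UUUDDU: Ā=204.6368, payoff=5.8532, prob=0.012746
DDDUDU: Ā=72.2006, payoff=138.2894, prob=0.000462
UDDUDU: Ā=122.3399, payoff=88.1501, prob=0.002428
DUDUDU: Ā=109.4232, payoff=101.0668, prob=0.002428
UUDUDU: Ā=185.4116, payoff=25.0784, prob=0.012746
DDUUDU: Ā=100.1232, payoff=110.3668, prob=0.002428
UDUUDU: Ā=169.6533, payoff=40.8367, prob=0.012746
DUUUDU: Ā=156.7366, payoff=53.7534, prob=0.012746
UUUUDU: Ā=265.5815, payoff=0.0000, prob=0.066914
DDDDUU: Ā=67.3795, payoff=143.1105, prob=0.000462
UDDDUU: Ā=114.1708, payoff=96.3192, prob=0.002428
DUDDUU: Ā=101.2541, payoff=109.2359, prob=0.002428
UUDDUU: Ā=171.5695, payoff=38.9205, prob=0.012746
DDUDUU: Ā=91.9541, payoff=118.5359, prob=0.002428
UDUDUU: Ā=155.8112, payoff=54.6788, prob=0.012746
DUUDUU: Ā=142.8945, payoff=67.5955, prob=0.012746
UUUDUU: Ā=242.1268, payoff=0.0000, prob=0.066914
DDDUUU: Ā=85.2581, payoff=125.2319, prob=0.002428
UDDUUU: Ā=144.4652, payoff=66.0248, prob=0.012746
DUDUUU: Ā=131.5485, payoff=78.9415, prob=0.012746
UUDUUU: Ā=222.9016, payoff=0.0000, prob=0.066914
DDUUUU: Ā=122.2485, payoff=88.2415, prob=0.012746
UDUUUU: Ā=207.1433, payoff=3.3467, prob=0.066914
DUUUUU: Ā=194.2266, payoff=16.2634, prob=0.066914
UUUUUU: Ā=329.1062, payoff=0.0000, prob=0.351298
Price = Σ prob·payoff / R^6 = 13.603769 / 2.194973 = 6.1977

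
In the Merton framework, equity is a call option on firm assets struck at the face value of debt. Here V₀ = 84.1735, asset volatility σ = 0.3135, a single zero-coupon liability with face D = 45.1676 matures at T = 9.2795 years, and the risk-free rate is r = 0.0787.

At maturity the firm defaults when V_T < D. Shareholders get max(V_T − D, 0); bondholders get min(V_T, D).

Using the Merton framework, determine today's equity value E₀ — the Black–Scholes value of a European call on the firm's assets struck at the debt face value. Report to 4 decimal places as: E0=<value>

E0=63.7461

Equity is a call on the firm's assets struck at D = 45.1676:
d₁ = [ln(V₀/D) + (r + σ²/2)T] / (σ√T)
   = [ln(84.1735/45.1676) + (0.0787 + 0.5·0.3135²)·9.2795] / (0.3135·√9.2795)
   = [0.622500 + 1.186302] / 0.954992 = 1.894049
d₂ = d₁ − σ√T = 1.894049 − 0.954992 = 0.939057
N(d₁) = 0.970891,  N(d₂) = 0.826149,  e^(−rT) = 0.481766
E₀ = V₀·N(d₁) − D·e^(−rT)·N(d₂)
   = 84.1735·0.970891 − 45.1676·0.481766·0.826149 = 63.746087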